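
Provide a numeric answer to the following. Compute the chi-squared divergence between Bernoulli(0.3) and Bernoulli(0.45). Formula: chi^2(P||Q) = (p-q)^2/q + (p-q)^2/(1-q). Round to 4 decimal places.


Chi-squared divergence between Bernoulli distributions:
chi^2 = (p-q)^2/q + (p-q)^2/(1-q).
p = 0.3, q = 0.45, p-q = -0.15.
(p-q)^2 = 0.0225.
term1 = 0.0225/0.45 = 0.05.
term2 = 0.0225/0.55 = 0.040909.
chi^2 = 0.05 + 0.040909 = 0.0909

0.0909


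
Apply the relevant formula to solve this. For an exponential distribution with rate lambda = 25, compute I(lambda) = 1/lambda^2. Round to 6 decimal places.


Fisher information for exponential: I(lambda) = 1/lambda^2.
lambda = 25, lambda^2 = 625.
I = 1/625 = 0.001600

0.001600


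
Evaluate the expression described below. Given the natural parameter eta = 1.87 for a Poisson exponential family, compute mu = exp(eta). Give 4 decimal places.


Expectation parameter for Poisson exponential family:
mu = exp(eta).
eta = 1.87.
mu = exp(1.87) = 6.4883

6.4883


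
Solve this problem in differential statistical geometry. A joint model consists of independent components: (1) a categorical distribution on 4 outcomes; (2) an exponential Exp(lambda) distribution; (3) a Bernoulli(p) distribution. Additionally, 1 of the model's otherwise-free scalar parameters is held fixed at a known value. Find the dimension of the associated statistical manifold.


The dimension of a statistical manifold equals the number of free
(independent) real parameters of the model. For a product of independent
blocks the parameter counts add.
- categorical on 4 outcomes (probabilities sum to 1): 4-1 = 3.
- exponential (lambda): 1.
- Bernoulli (p): 1.
Total = 3 + 1 + 1 = 5.
1 parameter(s) fixed at known values: 5 - 1 = 4.
Dimension = 4

4


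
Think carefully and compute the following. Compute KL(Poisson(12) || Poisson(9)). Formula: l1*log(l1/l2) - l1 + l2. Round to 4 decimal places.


KL divergence for Poisson:
KL = l1*log(l1/l2) - l1 + l2.
l1 = 12, l2 = 9.
log(12/9) = 0.287682.
l1*log(l1/l2) = 12 * 0.287682 = 3.452185.
KL = 3.452185 - 12 + 9 = 0.4522

0.4522


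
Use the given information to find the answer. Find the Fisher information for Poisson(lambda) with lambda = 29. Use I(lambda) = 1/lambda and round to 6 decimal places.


Fisher information for Poisson: I(lambda) = 1/lambda.
lambda = 29.
I(lambda) = 1/29 = 0.034483

0.034483


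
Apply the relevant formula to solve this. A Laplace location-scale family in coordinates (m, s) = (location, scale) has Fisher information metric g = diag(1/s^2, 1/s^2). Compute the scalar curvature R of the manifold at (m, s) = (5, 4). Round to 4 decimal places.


The metric has the form g = (A dm^2 + B ds^2)/s^2 with A = 1, B = 1.
Substitute u = sqrt(A/B)*m: g = B*(du^2 + ds^2)/s^2, i.e. B times the
Poincare upper half-plane metric, which has constant Gaussian curvature -1.
Scaling a 2D metric by a constant c divides the Gaussian curvature by c,
so K = -1/B = -1/(1) = -1.0000 everywhere (the point (m, s) = (5, 4) is irrelevant:
the curvature is constant).
Scalar curvature in dimension 2: R = 2K = -2/(1) = -2.0000.

-2.0000


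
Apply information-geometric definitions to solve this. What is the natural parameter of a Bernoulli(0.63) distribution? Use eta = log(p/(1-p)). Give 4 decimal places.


Natural parameter for Bernoulli: eta = log(p/(1-p)).
p = 0.63, 1-p = 0.37.
p/(1-p) = 1.702703.
eta = log(1.702703) = 0.5322

0.5322


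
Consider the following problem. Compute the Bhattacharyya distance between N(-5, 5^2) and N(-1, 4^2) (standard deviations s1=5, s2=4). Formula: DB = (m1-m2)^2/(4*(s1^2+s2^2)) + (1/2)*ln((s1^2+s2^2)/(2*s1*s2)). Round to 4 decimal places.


Bhattacharyya distance between two Gaussians:
DB = (m1-m2)^2/(4*(s1^2+s2^2)) + (1/2)*ln((s1^2+s2^2)/(2*s1*s2)).
(m1-m2)^2 = (-4)^2 = 16.
s1^2+s2^2 = 25 + 16 = 41.
term1 = 16/164 = 0.097561.
term2 = 0.5*ln(41/40.0) = 0.012346.
DB = 0.097561 + 0.012346 = 0.1099

0.1099


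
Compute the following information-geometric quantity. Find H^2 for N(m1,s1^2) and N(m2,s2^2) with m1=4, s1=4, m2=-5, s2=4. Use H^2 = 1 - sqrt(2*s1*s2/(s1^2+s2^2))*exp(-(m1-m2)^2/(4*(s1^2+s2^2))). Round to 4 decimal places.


Squared Hellinger distance for Gaussians:
H^2 = 1 - sqrt(2*s1*s2/(s1^2+s2^2)) * exp(-(m1-m2)^2/(4*(s1^2+s2^2))).
s1^2 = 16, s2^2 = 16, s1^2+s2^2 = 32.
sqrt(2*4*4/(32)) = 1.0.
(m1-m2)^2 = (9)^2 = 81.
exp(-81/(4*32)) = exp(-0.632812) = 0.531096.
H^2 = 1 - 1.0*0.531096 = 0.4689

0.4689


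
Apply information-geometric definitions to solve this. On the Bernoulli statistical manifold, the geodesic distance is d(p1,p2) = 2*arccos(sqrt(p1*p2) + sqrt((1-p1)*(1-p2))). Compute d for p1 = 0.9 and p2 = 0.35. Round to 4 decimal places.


Geodesic distance on Bernoulli manifold:
d(p1,p2) = 2*arccos(sqrt(p1*p2) + sqrt((1-p1)*(1-p2))).
sqrt(p1*p2) = sqrt(0.9*0.35) = 0.561249.
sqrt((1-p1)*(1-p2)) = sqrt(0.1*0.65) = 0.254951.
arg = 0.561249 + 0.254951 = 0.8162.
d = 2*arccos(0.8162) = 1.2320

1.2320


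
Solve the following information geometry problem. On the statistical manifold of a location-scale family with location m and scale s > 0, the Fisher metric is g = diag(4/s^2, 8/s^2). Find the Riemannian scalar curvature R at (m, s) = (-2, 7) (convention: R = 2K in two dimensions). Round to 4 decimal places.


The metric has the form g = (A dm^2 + B ds^2)/s^2 with A = 4, B = 8.
Substitute u = sqrt(A/B)*m: g = B*(du^2 + ds^2)/s^2, i.e. B times the
Poincare upper half-plane metric, which has constant Gaussian curvature -1.
Scaling a 2D metric by a constant c divides the Gaussian curvature by c,
so K = -1/B = -1/(8) = -0.1250 everywhere (the point (m, s) = (-2, 7) is irrelevant:
the curvature is constant).
Scalar curvature in dimension 2: R = 2K = -2/(8) = -0.2500.

-0.2500


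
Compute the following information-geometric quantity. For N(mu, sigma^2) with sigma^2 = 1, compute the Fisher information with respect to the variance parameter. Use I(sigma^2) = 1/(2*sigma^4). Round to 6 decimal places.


Fisher information for variance: I(sigma^2) = 1/(2*sigma^4).
sigma^2 = 1, so sigma^4 = 1.
I = 1/(2*1) = 1/2 = 0.500000

0.500000


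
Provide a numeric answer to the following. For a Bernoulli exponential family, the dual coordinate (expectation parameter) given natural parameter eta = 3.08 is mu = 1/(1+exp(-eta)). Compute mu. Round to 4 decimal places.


Dual coordinate (expectation parameter) for Bernoulli:
mu = 1/(1+exp(-eta)).
eta = 3.08.
exp(-eta) = exp(-3.08) = 0.045959.
mu = 1/(1+0.045959) = 0.9561

0.9561


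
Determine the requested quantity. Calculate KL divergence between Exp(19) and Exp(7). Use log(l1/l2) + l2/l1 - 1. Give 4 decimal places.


KL divergence for exponential family:
KL = log(l1/l2) + l2/l1 - 1.
log(19/7) = 0.998529.
7/19 = 0.368421.
KL = 0.998529 + 0.368421 - 1 = 0.3669

0.3669


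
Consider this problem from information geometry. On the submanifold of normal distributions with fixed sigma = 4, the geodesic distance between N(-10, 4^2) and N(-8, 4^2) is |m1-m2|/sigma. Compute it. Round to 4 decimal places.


On the fixed-variance normal subfamily, geodesic distance = |m1-m2|/sigma.
|-10 - -8| = 2.
sigma = 4.
d = 2/4 = 0.5000

0.5000


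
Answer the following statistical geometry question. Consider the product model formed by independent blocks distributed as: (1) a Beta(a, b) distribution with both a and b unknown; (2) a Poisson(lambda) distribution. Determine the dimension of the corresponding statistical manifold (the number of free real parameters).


The dimension of a statistical manifold equals the number of free
(independent) real parameters of the model. For a product of independent
blocks the parameter counts add.
- Beta (a, b): 2.
- Poisson (lambda): 1.
Total = 2 + 1 = 3.
Dimension = 3

3


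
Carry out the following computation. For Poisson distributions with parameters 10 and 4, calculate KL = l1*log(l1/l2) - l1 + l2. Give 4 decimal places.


KL divergence for Poisson:
KL = l1*log(l1/l2) - l1 + l2.
l1 = 10, l2 = 4.
log(10/4) = 0.916291.
l1*log(l1/l2) = 10 * 0.916291 = 9.162907.
KL = 9.162907 - 10 + 4 = 3.1629

3.1629


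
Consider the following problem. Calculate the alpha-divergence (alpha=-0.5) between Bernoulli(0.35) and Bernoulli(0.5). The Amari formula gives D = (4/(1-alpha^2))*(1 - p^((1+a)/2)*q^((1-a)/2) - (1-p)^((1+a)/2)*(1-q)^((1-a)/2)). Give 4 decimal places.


Amari alpha-divergence:
D = (4/(1-alpha^2))*(1 - p^((1+a)/2)*q^((1-a)/2) - (1-p)^((1+a)/2)*(1-q)^((1-a)/2)).
alpha = -0.5, p = 0.35, q = 0.5.
e1 = (1+alpha)/2 = 0.25, e2 = (1-alpha)/2 = 0.75.
t1 = p^e1 * q^e2 = 0.35^0.25 * 0.5^0.75 = 0.457346.
t2 = (1-p)^e1 * (1-q)^e2 = 0.65^0.25 * 0.5^0.75 = 0.533895.
4/(1-alpha^2) = 5.333333.
D = 5.333333*(1 - 0.457346 - 0.533895) = 0.0467

0.0467


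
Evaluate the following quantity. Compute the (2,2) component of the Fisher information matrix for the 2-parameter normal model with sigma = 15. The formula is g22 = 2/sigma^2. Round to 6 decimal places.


For the 2-parameter normal family, the Fisher metric has:
  g11 = 1/sigma^2, g22 = 2/sigma^2.
sigma = 15, sigma^2 = 225.
g22 = 0.008889

0.008889


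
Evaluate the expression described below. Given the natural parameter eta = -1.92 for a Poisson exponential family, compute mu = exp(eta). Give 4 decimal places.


Expectation parameter for Poisson exponential family:
mu = exp(eta).
eta = -1.92.
mu = exp(-1.92) = 0.1466

0.1466


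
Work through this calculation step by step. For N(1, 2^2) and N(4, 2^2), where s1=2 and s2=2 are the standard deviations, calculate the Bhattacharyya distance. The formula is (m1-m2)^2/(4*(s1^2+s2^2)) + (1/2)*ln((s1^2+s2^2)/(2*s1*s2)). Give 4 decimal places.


Bhattacharyya distance between two Gaussians:
DB = (m1-m2)^2/(4*(s1^2+s2^2)) + (1/2)*ln((s1^2+s2^2)/(2*s1*s2)).
(m1-m2)^2 = (-3)^2 = 9.
s1^2+s2^2 = 4 + 4 = 8.
term1 = 9/32 = 0.28125.
term2 = 0.5*ln(8/8.0) = 0.0.
DB = 0.28125 + 0.0 = 0.2813

0.2813


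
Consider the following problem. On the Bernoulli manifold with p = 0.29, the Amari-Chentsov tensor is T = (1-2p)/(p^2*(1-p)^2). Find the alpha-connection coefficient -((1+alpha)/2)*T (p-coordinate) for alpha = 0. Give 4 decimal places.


Skewness (Amari-Chentsov) tensor: T = (1-2p)/(p^2*(1-p)^2).
p = 0.29, 1-2p = 0.42, p^2 = 0.0841, (1-p)^2 = 0.5041.
T = 0.42/(0.0841 * 0.5041) = 9.906873.
In the p-coordinate, Gamma^(alpha) = Gamma^(0) - (alpha/2)*T with Gamma^(0) = (1/2)*g'(p) = -T/2,
so Gamma^(alpha) = -((1+alpha)/2)*T.
alpha = 0, -(1+alpha)/2 = -0.5.
Gamma = -0.5 * 9.906873 = -4.9534

-4.9534


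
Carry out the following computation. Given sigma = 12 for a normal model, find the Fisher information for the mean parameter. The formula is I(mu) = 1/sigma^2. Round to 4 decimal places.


The Fisher information for the mean of a normal distribution is I(mu) = 1/sigma^2.
sigma = 12, so sigma^2 = 144.
I(mu) = 1/144 = 0.0069

0.0069


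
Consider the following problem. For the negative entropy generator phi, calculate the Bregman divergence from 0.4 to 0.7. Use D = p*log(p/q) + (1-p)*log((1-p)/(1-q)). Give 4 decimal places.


Bregman divergence with negative entropy generator:
D = p*log(p/q) + (1-p)*log((1-p)/(1-q)).
p = 0.4, q = 0.7.
p*log(p/q) = 0.4*log(0.4/0.7) = -0.223846.
(1-p)*log((1-p)/(1-q)) = 0.6*log(0.6/0.3) = 0.415888.
D = -0.223846 + 0.415888 = 0.1920

0.1920


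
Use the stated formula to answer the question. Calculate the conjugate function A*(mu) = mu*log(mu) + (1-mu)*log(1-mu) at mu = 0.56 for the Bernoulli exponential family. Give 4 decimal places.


Legendre transform for Bernoulli:
A*(mu) = mu*log(mu) + (1-mu)*log(1-mu).
mu = 0.56, 1-mu = 0.44.
mu*log(mu) = 0.56*log(0.56) = -0.324698.
(1-mu)*log(1-mu) = 0.44*log(0.44) = -0.361231.
A* = -0.324698 + -0.361231 = -0.6859

-0.6859


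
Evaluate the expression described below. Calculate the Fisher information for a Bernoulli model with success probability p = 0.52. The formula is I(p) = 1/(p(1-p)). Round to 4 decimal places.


For Bernoulli(p), Fisher information is I(p) = 1/(p*(1-p)).
p = 0.52, 1-p = 0.48.
p*(1-p) = 0.2496.
I(p) = 1/0.2496 = 4.0064

4.0064


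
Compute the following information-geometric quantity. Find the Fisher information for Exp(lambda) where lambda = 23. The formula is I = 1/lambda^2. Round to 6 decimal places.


Fisher information for exponential: I(lambda) = 1/lambda^2.
lambda = 23, lambda^2 = 529.
I = 1/529 = 0.001890

0.001890


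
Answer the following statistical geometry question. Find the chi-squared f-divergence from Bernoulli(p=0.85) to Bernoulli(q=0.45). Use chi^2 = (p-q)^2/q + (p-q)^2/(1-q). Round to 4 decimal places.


Chi-squared divergence between Bernoulli distributions:
chi^2 = (p-q)^2/q + (p-q)^2/(1-q).
p = 0.85, q = 0.45, p-q = 0.4.
(p-q)^2 = 0.16.
term1 = 0.16/0.45 = 0.355556.
term2 = 0.16/0.55 = 0.290909.
chi^2 = 0.355556 + 0.290909 = 0.6465

0.6465


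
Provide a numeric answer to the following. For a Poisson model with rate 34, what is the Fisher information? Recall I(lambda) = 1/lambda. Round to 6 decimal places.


Fisher information for Poisson: I(lambda) = 1/lambda.
lambda = 34.
I(lambda) = 1/34 = 0.029412

0.029412


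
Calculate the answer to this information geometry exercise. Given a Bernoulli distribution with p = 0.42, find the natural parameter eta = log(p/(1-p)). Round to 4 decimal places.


Natural parameter for Bernoulli: eta = log(p/(1-p)).
p = 0.42, 1-p = 0.58.
p/(1-p) = 0.724138.
eta = log(0.724138) = -0.3228

-0.3228


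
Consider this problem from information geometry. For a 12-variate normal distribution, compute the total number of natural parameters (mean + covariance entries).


Exponential family dimension calculation:
For 12-dim MVN: mean has 12 params, covariance has 12*13/2 = 78 unique entries.
Total dim = 12 + 78 = 90.

90


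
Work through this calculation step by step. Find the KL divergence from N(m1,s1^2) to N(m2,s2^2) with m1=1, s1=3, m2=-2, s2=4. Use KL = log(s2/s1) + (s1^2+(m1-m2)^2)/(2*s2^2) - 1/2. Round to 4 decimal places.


KL divergence between normal distributions:
KL = log(s2/s1) + (s1^2 + (m1-m2)^2)/(2*s2^2) - 1/2.
log(4/3) = 0.287682.
(3^2 + (1--2)^2)/(2*4^2) = (9 + 9)/32 = 0.5625.
KL = 0.287682 + 0.5625 - 0.5 = 0.3502

0.3502


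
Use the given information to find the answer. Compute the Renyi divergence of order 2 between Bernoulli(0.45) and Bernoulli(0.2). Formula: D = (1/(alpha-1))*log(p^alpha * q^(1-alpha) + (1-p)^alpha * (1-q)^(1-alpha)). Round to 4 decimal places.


Renyi divergence of order alpha between Bernoulli distributions:
D = (1/(alpha-1))*log(p^alpha * q^(1-alpha) + (1-p)^alpha * (1-q)^(1-alpha)).
alpha = 2, p = 0.45, q = 0.2.
p^alpha * q^(1-alpha) = 0.45^2 * 0.2^-1 = 1.0125.
(1-p)^alpha * (1-q)^(1-alpha) = 0.55^2 * 0.8^-1 = 0.378125.
sum = 1.0125 + 0.378125 = 1.390625.
D = (1/1)*log(1.390625) = 0.3298

0.3298


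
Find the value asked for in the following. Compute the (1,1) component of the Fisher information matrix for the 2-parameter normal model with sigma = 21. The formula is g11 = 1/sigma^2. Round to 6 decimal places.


For the 2-parameter normal family, the Fisher metric has:
  g11 = 1/sigma^2, g22 = 2/sigma^2.
sigma = 21, sigma^2 = 441.
g11 = 0.002268

0.002268


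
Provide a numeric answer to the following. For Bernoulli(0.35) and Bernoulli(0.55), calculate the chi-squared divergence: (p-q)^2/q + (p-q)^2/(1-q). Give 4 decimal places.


Chi-squared divergence between Bernoulli distributions:
chi^2 = (p-q)^2/q + (p-q)^2/(1-q).
p = 0.35, q = 0.55, p-q = -0.2.
(p-q)^2 = 0.04.
term1 = 0.04/0.55 = 0.072727.
term2 = 0.04/0.45 = 0.088889.
chi^2 = 0.072727 + 0.088889 = 0.1616

0.1616


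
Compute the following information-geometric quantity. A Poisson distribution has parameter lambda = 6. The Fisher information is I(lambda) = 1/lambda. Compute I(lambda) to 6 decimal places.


Fisher information for Poisson: I(lambda) = 1/lambda.
lambda = 6.
I(lambda) = 1/6 = 0.166667

0.166667


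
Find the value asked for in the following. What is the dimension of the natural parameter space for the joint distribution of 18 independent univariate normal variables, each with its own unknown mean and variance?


Exponential family dimension calculation:
Each univariate normal has two natural parameters (mu/sigma^2 and -1/(2 sigma^2)).
With 18 independent components, dim = 2 * 18 = 36.

36


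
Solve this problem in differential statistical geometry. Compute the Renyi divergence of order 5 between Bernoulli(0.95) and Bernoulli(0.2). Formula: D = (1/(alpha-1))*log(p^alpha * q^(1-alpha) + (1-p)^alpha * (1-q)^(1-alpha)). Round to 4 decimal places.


Renyi divergence of order alpha between Bernoulli distributions:
D = (1/(alpha-1))*log(p^alpha * q^(1-alpha) + (1-p)^alpha * (1-q)^(1-alpha)).
alpha = 5, p = 0.95, q = 0.2.
p^alpha * q^(1-alpha) = 0.95^5 * 0.2^-4 = 483.613086.
(1-p)^alpha * (1-q)^(1-alpha) = 0.05^5 * 0.8^-4 = 1e-06.
sum = 483.613086 + 1e-06 = 483.613087.
D = (1/4)*log(483.613087) = 1.5453

1.5453


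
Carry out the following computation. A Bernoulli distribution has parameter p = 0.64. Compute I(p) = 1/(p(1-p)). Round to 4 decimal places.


For Bernoulli(p), Fisher information is I(p) = 1/(p*(1-p)).
p = 0.64, 1-p = 0.36.
p*(1-p) = 0.2304.
I(p) = 1/0.2304 = 4.3403

4.3403


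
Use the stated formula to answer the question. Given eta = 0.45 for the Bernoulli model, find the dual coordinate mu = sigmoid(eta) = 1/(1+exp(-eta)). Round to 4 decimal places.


Dual coordinate (expectation parameter) for Bernoulli:
mu = 1/(1+exp(-eta)).
eta = 0.45.
exp(-eta) = exp(-0.45) = 0.637628.
mu = 1/(1+0.637628) = 0.6106

0.6106


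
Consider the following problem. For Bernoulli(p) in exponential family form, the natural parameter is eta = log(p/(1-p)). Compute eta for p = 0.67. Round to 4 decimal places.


Natural parameter for Bernoulli: eta = log(p/(1-p)).
p = 0.67, 1-p = 0.33.
p/(1-p) = 2.030303.
eta = log(2.030303) = 0.7082

0.7082


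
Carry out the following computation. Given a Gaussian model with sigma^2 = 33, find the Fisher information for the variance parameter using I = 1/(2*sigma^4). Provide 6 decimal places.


Fisher information for variance: I(sigma^2) = 1/(2*sigma^4).
sigma^2 = 33, so sigma^4 = 1089.
I = 1/(2*1089) = 1/2178 = 0.000459

0.000459


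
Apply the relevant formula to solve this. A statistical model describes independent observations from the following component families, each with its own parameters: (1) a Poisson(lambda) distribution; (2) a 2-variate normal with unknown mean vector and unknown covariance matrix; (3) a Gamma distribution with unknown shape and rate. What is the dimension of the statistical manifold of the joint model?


The dimension of a statistical manifold equals the number of free
(independent) real parameters of the model. For a product of independent
blocks the parameter counts add.
- Poisson (lambda): 1.
- 2-variate normal: 2 (mean) + 2*3/2 = 3 (symmetric covariance) = 5.
- Gamma (shape, rate): 2.
Total = 1 + 5 + 2 = 8.
Dimension = 8

8


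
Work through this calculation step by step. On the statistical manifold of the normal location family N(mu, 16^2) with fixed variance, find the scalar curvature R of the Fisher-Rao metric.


This family has a single free parameter, so its statistical manifold
is 1-dimensional. The Riemann curvature tensor of any 1-dimensional
Riemannian manifold vanishes identically, so R = 0.

0


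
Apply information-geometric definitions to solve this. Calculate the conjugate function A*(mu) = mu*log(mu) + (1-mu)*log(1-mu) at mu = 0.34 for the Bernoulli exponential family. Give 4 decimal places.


Legendre transform for Bernoulli:
A*(mu) = mu*log(mu) + (1-mu)*log(1-mu).
mu = 0.34, 1-mu = 0.66.
mu*log(mu) = 0.34*log(0.34) = -0.366795.
(1-mu)*log(1-mu) = 0.66*log(0.66) = -0.27424.
A* = -0.366795 + -0.27424 = -0.6410

-0.6410


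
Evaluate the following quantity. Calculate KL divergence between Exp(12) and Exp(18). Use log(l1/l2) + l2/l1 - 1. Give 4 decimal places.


KL divergence for exponential family:
KL = log(l1/l2) + l2/l1 - 1.
log(12/18) = -0.405465.
18/12 = 1.5.
KL = -0.405465 + 1.5 - 1 = 0.0945

0.0945


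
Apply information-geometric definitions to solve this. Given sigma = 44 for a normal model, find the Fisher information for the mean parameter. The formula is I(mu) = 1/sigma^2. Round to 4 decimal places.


The Fisher information for the mean of a normal distribution is I(mu) = 1/sigma^2.
sigma = 44, so sigma^2 = 1936.
I(mu) = 1/1936 = 0.0005

0.0005


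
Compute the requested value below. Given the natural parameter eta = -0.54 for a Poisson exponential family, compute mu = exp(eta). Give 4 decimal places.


Expectation parameter for Poisson exponential family:
mu = exp(eta).
eta = -0.54.
mu = exp(-0.54) = 0.5827

0.5827


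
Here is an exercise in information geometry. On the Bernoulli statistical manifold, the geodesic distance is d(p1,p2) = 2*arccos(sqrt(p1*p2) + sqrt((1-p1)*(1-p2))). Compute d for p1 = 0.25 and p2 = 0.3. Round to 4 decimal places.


Geodesic distance on Bernoulli manifold:
d(p1,p2) = 2*arccos(sqrt(p1*p2) + sqrt((1-p1)*(1-p2))).
sqrt(p1*p2) = sqrt(0.25*0.3) = 0.273861.
sqrt((1-p1)*(1-p2)) = sqrt(0.75*0.7) = 0.724569.
arg = 0.273861 + 0.724569 = 0.99843.
d = 2*arccos(0.99843) = 0.1121

0.1121


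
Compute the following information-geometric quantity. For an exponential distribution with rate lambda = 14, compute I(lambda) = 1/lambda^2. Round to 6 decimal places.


Fisher information for exponential: I(lambda) = 1/lambda^2.
lambda = 14, lambda^2 = 196.
I = 1/196 = 0.005102

0.005102


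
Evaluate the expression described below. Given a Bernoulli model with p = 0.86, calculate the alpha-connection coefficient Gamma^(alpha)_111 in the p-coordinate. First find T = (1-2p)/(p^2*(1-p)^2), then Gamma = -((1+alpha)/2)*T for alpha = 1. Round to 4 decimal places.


Skewness (Amari-Chentsov) tensor: T = (1-2p)/(p^2*(1-p)^2).
p = 0.86, 1-2p = -0.72, p^2 = 0.7396, (1-p)^2 = 0.0196.
T = -0.72/(0.7396 * 0.0196) = -49.668326.
In the p-coordinate, Gamma^(alpha) = Gamma^(0) - (alpha/2)*T with Gamma^(0) = (1/2)*g'(p) = -T/2,
so Gamma^(alpha) = -((1+alpha)/2)*T.
alpha = 1, -(1+alpha)/2 = -1.0.
Gamma = -1.0 * -49.668326 = 49.6683

49.6683


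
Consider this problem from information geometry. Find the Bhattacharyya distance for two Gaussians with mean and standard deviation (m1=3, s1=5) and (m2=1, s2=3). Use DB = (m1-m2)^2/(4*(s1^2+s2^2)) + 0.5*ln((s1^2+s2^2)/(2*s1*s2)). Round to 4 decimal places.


Bhattacharyya distance between two Gaussians:
DB = (m1-m2)^2/(4*(s1^2+s2^2)) + (1/2)*ln((s1^2+s2^2)/(2*s1*s2)).
(m1-m2)^2 = (2)^2 = 4.
s1^2+s2^2 = 25 + 9 = 34.
term1 = 4/136 = 0.029412.
term2 = 0.5*ln(34/30.0) = 0.062582.
DB = 0.029412 + 0.062582 = 0.0920

0.0920


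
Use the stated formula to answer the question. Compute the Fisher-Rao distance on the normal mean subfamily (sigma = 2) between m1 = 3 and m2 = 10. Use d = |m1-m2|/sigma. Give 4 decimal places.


On the fixed-variance normal subfamily, geodesic distance = |m1-m2|/sigma.
|3 - 10| = 7.
sigma = 2.
d = 7/2 = 3.5000

3.5000


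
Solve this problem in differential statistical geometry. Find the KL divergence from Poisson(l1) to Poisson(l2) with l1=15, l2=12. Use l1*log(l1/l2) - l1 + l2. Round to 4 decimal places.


KL divergence for Poisson:
KL = l1*log(l1/l2) - l1 + l2.
l1 = 15, l2 = 12.
log(15/12) = 0.223144.
l1*log(l1/l2) = 15 * 0.223144 = 3.347153.
KL = 3.347153 - 15 + 12 = 0.3472

0.3472


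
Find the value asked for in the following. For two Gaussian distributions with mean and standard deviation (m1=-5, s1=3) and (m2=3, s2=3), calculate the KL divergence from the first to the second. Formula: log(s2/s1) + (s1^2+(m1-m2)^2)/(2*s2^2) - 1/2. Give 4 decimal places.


KL divergence between normal distributions:
KL = log(s2/s1) + (s1^2 + (m1-m2)^2)/(2*s2^2) - 1/2.
log(3/3) = 0.0.
(3^2 + (-5-3)^2)/(2*3^2) = (9 + 64)/18 = 4.055556.
KL = 0.0 + 4.055556 - 0.5 = 3.5556

3.5556


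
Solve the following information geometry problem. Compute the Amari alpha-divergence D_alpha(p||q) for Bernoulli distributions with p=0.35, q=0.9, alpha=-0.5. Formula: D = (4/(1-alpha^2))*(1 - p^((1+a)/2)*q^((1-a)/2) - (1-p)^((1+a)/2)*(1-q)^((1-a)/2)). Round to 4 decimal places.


Amari alpha-divergence:
D = (4/(1-alpha^2))*(1 - p^((1+a)/2)*q^((1-a)/2) - (1-p)^((1+a)/2)*(1-q)^((1-a)/2)).
alpha = -0.5, p = 0.35, q = 0.9.
e1 = (1+alpha)/2 = 0.25, e2 = (1-alpha)/2 = 0.75.
t1 = p^e1 * q^e2 = 0.35^0.25 * 0.9^0.75 = 0.710721.
t2 = (1-p)^e1 * (1-q)^e2 = 0.65^0.25 * 0.1^0.75 = 0.159672.
4/(1-alpha^2) = 5.333333.
D = 5.333333*(1 - 0.710721 - 0.159672) = 0.6912

0.6912


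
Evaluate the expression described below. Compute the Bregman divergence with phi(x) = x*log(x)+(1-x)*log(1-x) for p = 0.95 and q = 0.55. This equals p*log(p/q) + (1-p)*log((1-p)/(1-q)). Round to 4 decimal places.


Bregman divergence with negative entropy generator:
D = p*log(p/q) + (1-p)*log((1-p)/(1-q)).
p = 0.95, q = 0.55.
p*log(p/q) = 0.95*log(0.95/0.55) = 0.519217.
(1-p)*log((1-p)/(1-q)) = 0.05*log(0.05/0.45) = -0.109861.
D = 0.519217 + -0.109861 = 0.4094

0.4094


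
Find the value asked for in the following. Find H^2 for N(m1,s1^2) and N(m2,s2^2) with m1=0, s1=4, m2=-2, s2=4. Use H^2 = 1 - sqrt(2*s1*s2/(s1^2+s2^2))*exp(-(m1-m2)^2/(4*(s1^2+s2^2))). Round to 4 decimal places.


Squared Hellinger distance for Gaussians:
H^2 = 1 - sqrt(2*s1*s2/(s1^2+s2^2)) * exp(-(m1-m2)^2/(4*(s1^2+s2^2))).
s1^2 = 16, s2^2 = 16, s1^2+s2^2 = 32.
sqrt(2*4*4/(32)) = 1.0.
(m1-m2)^2 = (2)^2 = 4.
exp(-4/(4*32)) = exp(-0.03125) = 0.969233.
H^2 = 1 - 1.0*0.969233 = 0.0308

0.0308


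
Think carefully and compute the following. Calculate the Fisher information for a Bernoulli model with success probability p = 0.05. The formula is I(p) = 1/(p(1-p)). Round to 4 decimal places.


For Bernoulli(p), Fisher information is I(p) = 1/(p*(1-p)).
p = 0.05, 1-p = 0.95.
p*(1-p) = 0.0475.
I(p) = 1/0.0475 = 21.0526

21.0526


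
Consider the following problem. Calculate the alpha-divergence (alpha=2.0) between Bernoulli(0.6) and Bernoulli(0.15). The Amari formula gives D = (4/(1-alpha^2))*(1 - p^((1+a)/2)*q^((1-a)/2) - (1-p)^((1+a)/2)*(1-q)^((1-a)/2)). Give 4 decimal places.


Amari alpha-divergence:
D = (4/(1-alpha^2))*(1 - p^((1+a)/2)*q^((1-a)/2) - (1-p)^((1+a)/2)*(1-q)^((1-a)/2)).
alpha = 2.0, p = 0.6, q = 0.15.
e1 = (1+alpha)/2 = 1.5, e2 = (1-alpha)/2 = -0.5.
t1 = p^e1 * q^e2 = 0.6^1.5 * 0.15^-0.5 = 1.2.
t2 = (1-p)^e1 * (1-q)^e2 = 0.4^1.5 * 0.85^-0.5 = 0.274398.
4/(1-alpha^2) = -1.333333.
D = -1.333333*(1 - 1.2 - 0.274398) = 0.6325

0.6325


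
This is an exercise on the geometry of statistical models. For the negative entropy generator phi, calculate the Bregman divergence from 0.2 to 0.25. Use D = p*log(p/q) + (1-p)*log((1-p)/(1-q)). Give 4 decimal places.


Bregman divergence with negative entropy generator:
D = p*log(p/q) + (1-p)*log((1-p)/(1-q)).
p = 0.2, q = 0.25.
p*log(p/q) = 0.2*log(0.2/0.25) = -0.044629.
(1-p)*log((1-p)/(1-q)) = 0.8*log(0.8/0.75) = 0.051631.
D = -0.044629 + 0.051631 = 0.0070

0.0070


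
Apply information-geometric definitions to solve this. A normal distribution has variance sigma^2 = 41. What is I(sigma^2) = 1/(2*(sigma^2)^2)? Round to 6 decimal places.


Fisher information for variance: I(sigma^2) = 1/(2*sigma^4).
sigma^2 = 41, so sigma^4 = 1681.
I = 1/(2*1681) = 1/3362 = 0.000297

0.000297


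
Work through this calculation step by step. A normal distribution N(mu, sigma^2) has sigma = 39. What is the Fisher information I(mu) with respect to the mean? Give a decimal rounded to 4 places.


The Fisher information for the mean of a normal distribution is I(mu) = 1/sigma^2.
sigma = 39, so sigma^2 = 1521.
I(mu) = 1/1521 = 0.0007

0.0007


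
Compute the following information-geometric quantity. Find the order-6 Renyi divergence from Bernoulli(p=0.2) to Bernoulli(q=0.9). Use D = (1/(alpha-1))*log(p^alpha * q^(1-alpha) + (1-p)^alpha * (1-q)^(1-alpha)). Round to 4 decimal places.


Renyi divergence of order alpha between Bernoulli distributions:
D = (1/(alpha-1))*log(p^alpha * q^(1-alpha) + (1-p)^alpha * (1-q)^(1-alpha)).
alpha = 6, p = 0.2, q = 0.9.
p^alpha * q^(1-alpha) = 0.2^6 * 0.9^-5 = 0.000108.
(1-p)^alpha * (1-q)^(1-alpha) = 0.8^6 * 0.1^-5 = 26214.4.
sum = 0.000108 + 26214.4 = 26214.400108.
D = (1/5)*log(26214.400108) = 2.0348

2.0348


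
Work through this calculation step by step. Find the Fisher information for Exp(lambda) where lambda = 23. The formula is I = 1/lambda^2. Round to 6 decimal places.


Fisher information for exponential: I(lambda) = 1/lambda^2.
lambda = 23, lambda^2 = 529.
I = 1/529 = 0.001890

0.001890


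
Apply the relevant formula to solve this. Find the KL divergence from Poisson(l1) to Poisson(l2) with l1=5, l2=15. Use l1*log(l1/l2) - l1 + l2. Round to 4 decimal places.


KL divergence for Poisson:
KL = l1*log(l1/l2) - l1 + l2.
l1 = 5, l2 = 15.
log(5/15) = -1.098612.
l1*log(l1/l2) = 5 * -1.098612 = -5.493061.
KL = -5.493061 - 5 + 15 = 4.5069

4.5069


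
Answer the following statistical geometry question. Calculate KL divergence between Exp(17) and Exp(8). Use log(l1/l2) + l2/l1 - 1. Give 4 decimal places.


KL divergence for exponential family:
KL = log(l1/l2) + l2/l1 - 1.
log(17/8) = 0.753772.
8/17 = 0.470588.
KL = 0.753772 + 0.470588 - 1 = 0.2244

0.2244


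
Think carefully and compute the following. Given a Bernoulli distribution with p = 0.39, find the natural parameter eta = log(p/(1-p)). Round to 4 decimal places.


Natural parameter for Bernoulli: eta = log(p/(1-p)).
p = 0.39, 1-p = 0.61.
p/(1-p) = 0.639344.
eta = log(0.639344) = -0.4473

-0.4473


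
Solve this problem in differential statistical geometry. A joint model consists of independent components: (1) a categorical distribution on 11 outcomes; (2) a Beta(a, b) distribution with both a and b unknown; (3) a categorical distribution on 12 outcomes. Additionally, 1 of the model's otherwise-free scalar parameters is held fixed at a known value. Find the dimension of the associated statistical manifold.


The dimension of a statistical manifold equals the number of free
(independent) real parameters of the model. For a product of independent
blocks the parameter counts add.
- categorical on 11 outcomes (probabilities sum to 1): 11-1 = 10.
- Beta (a, b): 2.
- categorical on 12 outcomes (probabilities sum to 1): 12-1 = 11.
Total = 10 + 2 + 11 = 23.
1 parameter(s) fixed at known values: 23 - 1 = 22.
Dimension = 22

22


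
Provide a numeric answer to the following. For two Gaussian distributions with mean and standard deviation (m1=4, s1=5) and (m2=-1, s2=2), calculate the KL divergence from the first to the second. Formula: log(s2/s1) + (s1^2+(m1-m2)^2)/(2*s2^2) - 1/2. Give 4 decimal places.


KL divergence between normal distributions:
KL = log(s2/s1) + (s1^2 + (m1-m2)^2)/(2*s2^2) - 1/2.
log(2/5) = -0.916291.
(5^2 + (4--1)^2)/(2*2^2) = (25 + 25)/8 = 6.25.
KL = -0.916291 + 6.25 - 0.5 = 4.8337

4.8337


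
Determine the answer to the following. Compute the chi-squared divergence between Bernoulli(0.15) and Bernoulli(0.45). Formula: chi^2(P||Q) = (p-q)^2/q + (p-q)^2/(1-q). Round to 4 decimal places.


Chi-squared divergence between Bernoulli distributions:
chi^2 = (p-q)^2/q + (p-q)^2/(1-q).
p = 0.15, q = 0.45, p-q = -0.3.
(p-q)^2 = 0.09.
term1 = 0.09/0.45 = 0.2.
term2 = 0.09/0.55 = 0.163636.
chi^2 = 0.2 + 0.163636 = 0.3636

0.3636


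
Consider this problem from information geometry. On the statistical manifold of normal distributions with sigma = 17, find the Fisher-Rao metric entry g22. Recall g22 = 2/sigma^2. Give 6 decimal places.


For the 2-parameter normal family, the Fisher metric has:
  g11 = 1/sigma^2, g22 = 2/sigma^2.
sigma = 17, sigma^2 = 289.
g22 = 0.006920

0.006920


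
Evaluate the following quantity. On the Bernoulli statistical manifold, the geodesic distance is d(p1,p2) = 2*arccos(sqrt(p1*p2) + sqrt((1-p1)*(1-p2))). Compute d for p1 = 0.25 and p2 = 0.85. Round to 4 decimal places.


Geodesic distance on Bernoulli manifold:
d(p1,p2) = 2*arccos(sqrt(p1*p2) + sqrt((1-p1)*(1-p2))).
sqrt(p1*p2) = sqrt(0.25*0.85) = 0.460977.
sqrt((1-p1)*(1-p2)) = sqrt(0.75*0.15) = 0.33541.
arg = 0.460977 + 0.33541 = 0.796387.
d = 2*arccos(0.796387) = 1.2990

1.2990


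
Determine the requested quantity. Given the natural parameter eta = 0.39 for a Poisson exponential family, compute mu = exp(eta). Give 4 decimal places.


Expectation parameter for Poisson exponential family:
mu = exp(eta).
eta = 0.39.
mu = exp(0.39) = 1.4770

1.4770


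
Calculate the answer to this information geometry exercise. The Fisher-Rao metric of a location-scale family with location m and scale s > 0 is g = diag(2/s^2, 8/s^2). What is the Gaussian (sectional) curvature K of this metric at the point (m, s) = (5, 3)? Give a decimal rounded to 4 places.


The metric has the form g = (A dm^2 + B ds^2)/s^2 with A = 2, B = 8.
Substitute u = sqrt(A/B)*m: g = B*(du^2 + ds^2)/s^2, i.e. B times the
Poincare upper half-plane metric, which has constant Gaussian curvature -1.
Scaling a 2D metric by a constant c divides the Gaussian curvature by c,
so K = -1/B = -1/(8) = -0.1250 everywhere (the point (m, s) = (5, 3) is irrelevant:
the curvature is constant).
The requested Gaussian curvature is K = -0.1250.

-0.1250


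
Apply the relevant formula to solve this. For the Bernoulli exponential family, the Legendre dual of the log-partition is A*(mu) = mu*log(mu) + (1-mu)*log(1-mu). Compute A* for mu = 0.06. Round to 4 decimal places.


Legendre transform for Bernoulli:
A*(mu) = mu*log(mu) + (1-mu)*log(1-mu).
mu = 0.06, 1-mu = 0.94.
mu*log(mu) = 0.06*log(0.06) = -0.168805.
(1-mu)*log(1-mu) = 0.94*log(0.94) = -0.058163.
A* = -0.168805 + -0.058163 = -0.2270

-0.2270


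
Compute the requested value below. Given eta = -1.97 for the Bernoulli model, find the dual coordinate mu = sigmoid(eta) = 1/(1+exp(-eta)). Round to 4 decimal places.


Dual coordinate (expectation parameter) for Bernoulli:
mu = 1/(1+exp(-eta)).
eta = -1.97.
exp(-eta) = exp(1.97) = 7.170676.
mu = 1/(1+7.170676) = 0.1224

0.1224


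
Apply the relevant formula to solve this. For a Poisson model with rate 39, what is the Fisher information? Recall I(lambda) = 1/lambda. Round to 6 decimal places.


Fisher information for Poisson: I(lambda) = 1/lambda.
lambda = 39.
I(lambda) = 1/39 = 0.025641

0.025641


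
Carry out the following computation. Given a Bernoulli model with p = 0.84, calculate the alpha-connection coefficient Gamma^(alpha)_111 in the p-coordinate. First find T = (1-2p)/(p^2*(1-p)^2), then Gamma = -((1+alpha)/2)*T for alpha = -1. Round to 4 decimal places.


Skewness (Amari-Chentsov) tensor: T = (1-2p)/(p^2*(1-p)^2).
p = 0.84, 1-2p = -0.68, p^2 = 0.7056, (1-p)^2 = 0.0256.
T = -0.68/(0.7056 * 0.0256) = -37.645266.
In the p-coordinate, Gamma^(alpha) = Gamma^(0) - (alpha/2)*T with Gamma^(0) = (1/2)*g'(p) = -T/2,
so Gamma^(alpha) = -((1+alpha)/2)*T.
alpha = -1, -(1+alpha)/2 = 0.0.
Gamma = 0.0 * -37.645266 = 0.0000

0.0000


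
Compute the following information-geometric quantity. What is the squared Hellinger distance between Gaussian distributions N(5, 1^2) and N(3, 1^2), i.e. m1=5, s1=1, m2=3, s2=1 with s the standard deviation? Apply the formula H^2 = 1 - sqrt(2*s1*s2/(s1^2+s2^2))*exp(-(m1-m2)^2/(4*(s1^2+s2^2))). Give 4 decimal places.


Squared Hellinger distance for Gaussians:
H^2 = 1 - sqrt(2*s1*s2/(s1^2+s2^2)) * exp(-(m1-m2)^2/(4*(s1^2+s2^2))).
s1^2 = 1, s2^2 = 1, s1^2+s2^2 = 2.
sqrt(2*1*1/(2)) = 1.0.
(m1-m2)^2 = (2)^2 = 4.
exp(-4/(4*2)) = exp(-0.5) = 0.606531.
H^2 = 1 - 1.0*0.606531 = 0.3935

0.3935


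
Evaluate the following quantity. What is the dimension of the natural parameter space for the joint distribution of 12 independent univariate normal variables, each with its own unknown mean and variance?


Exponential family dimension calculation:
Each univariate normal has two natural parameters (mu/sigma^2 and -1/(2 sigma^2)).
With 12 independent components, dim = 2 * 12 = 24.

24


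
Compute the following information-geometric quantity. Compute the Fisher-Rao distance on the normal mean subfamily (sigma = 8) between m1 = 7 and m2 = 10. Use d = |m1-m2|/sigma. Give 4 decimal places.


On the fixed-variance normal subfamily, geodesic distance = |m1-m2|/sigma.
|7 - 10| = 3.
sigma = 8.
d = 3/8 = 0.3750

0.3750


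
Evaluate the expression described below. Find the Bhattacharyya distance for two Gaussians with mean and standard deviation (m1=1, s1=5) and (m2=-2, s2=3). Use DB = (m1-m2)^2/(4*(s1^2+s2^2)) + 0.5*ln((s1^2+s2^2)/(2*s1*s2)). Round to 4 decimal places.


Bhattacharyya distance between two Gaussians:
DB = (m1-m2)^2/(4*(s1^2+s2^2)) + (1/2)*ln((s1^2+s2^2)/(2*s1*s2)).
(m1-m2)^2 = (3)^2 = 9.
s1^2+s2^2 = 25 + 9 = 34.
term1 = 9/136 = 0.066176.
term2 = 0.5*ln(34/30.0) = 0.062582.
DB = 0.066176 + 0.062582 = 0.1288

0.1288


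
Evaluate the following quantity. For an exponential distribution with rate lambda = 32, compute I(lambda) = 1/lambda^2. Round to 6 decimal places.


Fisher information for exponential: I(lambda) = 1/lambda^2.
lambda = 32, lambda^2 = 1024.
I = 1/1024 = 0.000977

0.000977


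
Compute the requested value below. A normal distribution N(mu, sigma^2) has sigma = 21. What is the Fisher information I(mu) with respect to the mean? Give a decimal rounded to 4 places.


The Fisher information for the mean of a normal distribution is I(mu) = 1/sigma^2.
sigma = 21, so sigma^2 = 441.
I(mu) = 1/441 = 0.0023

0.0023


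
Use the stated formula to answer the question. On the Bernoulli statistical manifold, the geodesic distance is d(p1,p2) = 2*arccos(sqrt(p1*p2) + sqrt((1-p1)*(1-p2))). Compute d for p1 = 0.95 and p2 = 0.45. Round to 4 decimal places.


Geodesic distance on Bernoulli manifold:
d(p1,p2) = 2*arccos(sqrt(p1*p2) + sqrt((1-p1)*(1-p2))).
sqrt(p1*p2) = sqrt(0.95*0.45) = 0.653835.
sqrt((1-p1)*(1-p2)) = sqrt(0.05*0.55) = 0.165831.
arg = 0.653835 + 0.165831 = 0.819666.
d = 2*arccos(0.819666) = 1.2199

1.2199


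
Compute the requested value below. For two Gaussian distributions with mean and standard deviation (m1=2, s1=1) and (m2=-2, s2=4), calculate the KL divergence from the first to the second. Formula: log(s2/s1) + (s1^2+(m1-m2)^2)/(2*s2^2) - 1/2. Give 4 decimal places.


KL divergence between normal distributions:
KL = log(s2/s1) + (s1^2 + (m1-m2)^2)/(2*s2^2) - 1/2.
log(4/1) = 1.386294.
(1^2 + (2--2)^2)/(2*4^2) = (1 + 16)/32 = 0.53125.
KL = 1.386294 + 0.53125 - 0.5 = 1.4175

1.4175


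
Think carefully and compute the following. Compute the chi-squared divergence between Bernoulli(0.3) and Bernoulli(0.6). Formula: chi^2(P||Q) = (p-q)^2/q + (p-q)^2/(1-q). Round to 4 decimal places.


Chi-squared divergence between Bernoulli distributions:
chi^2 = (p-q)^2/q + (p-q)^2/(1-q).
p = 0.3, q = 0.6, p-q = -0.3.
(p-q)^2 = 0.09.
term1 = 0.09/0.6 = 0.15.
term2 = 0.09/0.4 = 0.225.
chi^2 = 0.15 + 0.225 = 0.3750

0.3750


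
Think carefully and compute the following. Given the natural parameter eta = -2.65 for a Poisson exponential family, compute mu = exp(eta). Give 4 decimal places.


Expectation parameter for Poisson exponential family:
mu = exp(eta).
eta = -2.65.
mu = exp(-2.65) = 0.0707

0.0707


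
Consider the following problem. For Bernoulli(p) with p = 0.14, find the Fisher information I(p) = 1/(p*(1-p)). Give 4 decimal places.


For Bernoulli(p), Fisher information is I(p) = 1/(p*(1-p)).
p = 0.14, 1-p = 0.86.
p*(1-p) = 0.1204.
I(p) = 1/0.1204 = 8.3056

8.3056


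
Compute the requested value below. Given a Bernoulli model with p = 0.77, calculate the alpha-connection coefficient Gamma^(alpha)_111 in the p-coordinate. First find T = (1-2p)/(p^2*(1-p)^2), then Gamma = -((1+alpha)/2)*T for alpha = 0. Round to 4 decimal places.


Skewness (Amari-Chentsov) tensor: T = (1-2p)/(p^2*(1-p)^2).
p = 0.77, 1-2p = -0.54, p^2 = 0.5929, (1-p)^2 = 0.0529.
T = -0.54/(0.5929 * 0.0529) = -17.216967.
In the p-coordinate, Gamma^(alpha) = Gamma^(0) - (alpha/2)*T with Gamma^(0) = (1/2)*g'(p) = -T/2,
so Gamma^(alpha) = -((1+alpha)/2)*T.
alpha = 0, -(1+alpha)/2 = -0.5.
Gamma = -0.5 * -17.216967 = 8.6085

8.6085
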